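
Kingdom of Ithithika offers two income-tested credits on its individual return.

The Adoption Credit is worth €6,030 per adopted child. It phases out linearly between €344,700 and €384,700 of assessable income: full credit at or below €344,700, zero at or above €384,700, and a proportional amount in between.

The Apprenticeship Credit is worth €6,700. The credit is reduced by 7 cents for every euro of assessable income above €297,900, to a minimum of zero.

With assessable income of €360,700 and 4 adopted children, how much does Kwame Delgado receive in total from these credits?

€16,776

Adoption Credit: base = 4 × €6,030 = €24,120. €360,700 is €16,000 into a €40,000 phase-out range, leaving 24,000/40,000 of the credit: €24,120 × 24,000/40,000 = €14,472.
Apprenticeship Credit: 7% of the €62,800 excess over €297,900 is €4,396; credit = €6,700 − €4,396 = €2,304.
Total: €14,472 + €2,304 = €16,776.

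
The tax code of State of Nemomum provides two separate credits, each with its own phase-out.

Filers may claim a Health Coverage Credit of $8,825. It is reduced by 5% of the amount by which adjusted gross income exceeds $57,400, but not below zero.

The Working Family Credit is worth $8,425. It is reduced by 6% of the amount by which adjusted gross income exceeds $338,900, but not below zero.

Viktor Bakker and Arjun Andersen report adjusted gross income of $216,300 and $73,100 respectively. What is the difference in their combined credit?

Viktor ($216,300): Health Coverage Credit: 5% of the $158,900 excess over $57,400 is $7,945; credit = $8,825 − $7,945 = $880. Working Family Credit: $216,300 is at or below the $338,900 threshold, so the full $8,425 applies. total $880 + $8,425 = $9,305
Arjun ($73,100): Health Coverage Credit: 5% of the $15,700 excess over $57,400 is $785; credit = $8,825 − $785 = $8,040. Working Family Credit: $73,100 is at or below the $338,900 threshold, so the full $8,425 applies. total $8,040 + $8,425 = $16,465
Difference: |$9,305 − $16,465| = $7,160.

$7,160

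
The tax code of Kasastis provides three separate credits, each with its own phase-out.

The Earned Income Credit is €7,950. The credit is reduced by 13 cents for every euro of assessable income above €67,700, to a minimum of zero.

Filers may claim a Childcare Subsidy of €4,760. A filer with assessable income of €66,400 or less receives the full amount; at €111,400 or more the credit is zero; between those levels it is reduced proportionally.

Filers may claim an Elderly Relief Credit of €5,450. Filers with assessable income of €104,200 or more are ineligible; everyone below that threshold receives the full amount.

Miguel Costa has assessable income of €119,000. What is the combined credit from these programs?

€1,281

Earned Income Credit: 13% of the €51,300 excess over €67,700 is €6,669; credit = €7,950 − €6,669 = €1,281.
Childcare Subsidy: €119,000 is at or above €111,400, so the credit is €0.
Elderly Relief Credit: €119,000 meets or exceeds the €104,200 cutoff, so the credit is €0.
Total: €1,281 + €0 + €0 = €1,281.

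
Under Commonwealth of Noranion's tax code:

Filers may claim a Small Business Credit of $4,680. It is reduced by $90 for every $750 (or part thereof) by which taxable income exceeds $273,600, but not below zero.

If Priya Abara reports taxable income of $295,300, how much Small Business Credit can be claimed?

$2,070

Small Business Credit: income exceeds $273,600 by $21,700, which is 29 full-or-partial $750 increments; reduction = 29 × $90 = $2,610, leaving $2,070.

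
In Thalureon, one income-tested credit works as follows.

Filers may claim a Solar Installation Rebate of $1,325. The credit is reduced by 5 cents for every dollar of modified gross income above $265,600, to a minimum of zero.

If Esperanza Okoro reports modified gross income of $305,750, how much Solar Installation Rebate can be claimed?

$0

Solar Installation Rebate: 5% of the $40,150 excess over $265,600 is $2,007.50 ≥ base, so the credit is $0.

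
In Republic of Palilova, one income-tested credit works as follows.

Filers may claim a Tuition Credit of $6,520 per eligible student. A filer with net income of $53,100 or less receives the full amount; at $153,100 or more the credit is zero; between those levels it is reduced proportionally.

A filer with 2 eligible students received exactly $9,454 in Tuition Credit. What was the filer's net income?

$80,600

Full credit = 2 × $6,520 = $13,040.
$9,454 is 9,454/13,040 of the full $13,040, so 3,586/13,040 of the $100,000 range has been used: income = $53,100 + $100,000 × 3,586/13,040 = $80,600.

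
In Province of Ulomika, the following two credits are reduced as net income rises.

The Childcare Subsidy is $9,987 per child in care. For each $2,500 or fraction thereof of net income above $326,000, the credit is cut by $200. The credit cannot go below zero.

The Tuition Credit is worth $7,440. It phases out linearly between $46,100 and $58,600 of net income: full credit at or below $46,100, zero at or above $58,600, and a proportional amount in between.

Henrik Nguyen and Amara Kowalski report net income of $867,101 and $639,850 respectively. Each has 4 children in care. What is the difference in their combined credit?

$14,748

Henrik ($867,101): Childcare Subsidy: base = 4 × $9,987 = $39,948. income exceeds $326,000 by $541,101 → 217 increments × $200 = $43,400 ≥ base, so the credit is $0. Tuition Credit: $867,101 is at or above $58,600, so the credit is $0. total $0 + $0 = $0
Amara ($639,850): Childcare Subsidy: base = 4 × $9,987 = $39,948. income exceeds $326,000 by $313,850, which is 126 full-or-partial $2,500 increments; reduction = 126 × $200 = $25,200, leaving $14,748. Tuition Credit: $639,850 is at or above $58,600, so the credit is $0. total $14,748 + $0 = $14,748
Difference: |$0 − $14,748| = $14,748.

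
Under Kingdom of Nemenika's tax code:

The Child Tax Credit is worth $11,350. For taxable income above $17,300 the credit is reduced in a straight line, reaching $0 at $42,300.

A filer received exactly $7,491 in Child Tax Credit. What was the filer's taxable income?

$25,800

$7,491 is 7,491/11,350 of the full $11,350, so 3,859/11,350 of the $25,000 range has been used: income = $17,300 + $25,000 × 3,859/11,350 = $25,800.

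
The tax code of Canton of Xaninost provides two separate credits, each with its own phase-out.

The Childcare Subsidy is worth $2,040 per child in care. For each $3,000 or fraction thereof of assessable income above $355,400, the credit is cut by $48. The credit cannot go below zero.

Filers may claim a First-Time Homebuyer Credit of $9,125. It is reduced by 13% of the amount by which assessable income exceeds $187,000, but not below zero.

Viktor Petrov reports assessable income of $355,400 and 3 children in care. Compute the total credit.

$6,120

Childcare Subsidy: base = 3 × $2,040 = $6,120. $355,400 is at or below the $355,400 threshold, so the full $6,120 applies.
First-Time Homebuyer Credit: 13% of the $168,400 excess over $187,000 is $21,892 ≥ base, so the credit is $0.
Total: $6,120 + $0 = $6,120.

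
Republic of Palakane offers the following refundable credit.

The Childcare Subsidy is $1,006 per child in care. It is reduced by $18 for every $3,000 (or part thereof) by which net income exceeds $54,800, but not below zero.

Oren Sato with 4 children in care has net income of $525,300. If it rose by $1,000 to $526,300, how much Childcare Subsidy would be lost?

At $525,300 — base = 4 × $1,006 = $4,024. income exceeds $54,800 by $470,500, which is 157 full-or-partial $3,000 increments; reduction = 157 × $18 = $2,826, leaving $1,198.
At $526,300 — base = 4 × $1,006 = $4,024. income exceeds $54,800 by $471,500, which is 158 full-or-partial $3,000 increments; reduction = 158 × $18 = $2,844, leaving $1,180.
Lost: $1,198 − $1,180 = $18.

$18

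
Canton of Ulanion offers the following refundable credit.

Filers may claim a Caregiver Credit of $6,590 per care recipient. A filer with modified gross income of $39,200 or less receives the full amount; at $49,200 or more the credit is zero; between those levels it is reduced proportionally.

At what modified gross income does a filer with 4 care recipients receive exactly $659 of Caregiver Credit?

$48,950

Full credit = 4 × $6,590 = $26,360.
$659 is 659/26,360 of the full $26,360, so 25,701/26,360 of the $10,000 range has been used: income = $39,200 + $10,000 × 25,701/26,360 = $48,950.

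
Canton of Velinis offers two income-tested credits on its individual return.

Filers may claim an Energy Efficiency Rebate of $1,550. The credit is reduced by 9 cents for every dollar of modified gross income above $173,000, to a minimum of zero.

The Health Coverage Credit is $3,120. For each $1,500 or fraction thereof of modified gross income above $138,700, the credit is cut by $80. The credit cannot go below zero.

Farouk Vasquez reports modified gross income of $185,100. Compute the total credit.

Energy Efficiency Rebate: 9% of the $12,100 excess over $173,000 is $1,089; credit = $1,550 − $1,089 = $461.
Health Coverage Credit: income exceeds $138,700 by $46,400, which is 31 full-or-partial $1,500 increments; reduction = 31 × $80 = $2,480, leaving $640.
Total: $461 + $640 = $1,101.

$1,101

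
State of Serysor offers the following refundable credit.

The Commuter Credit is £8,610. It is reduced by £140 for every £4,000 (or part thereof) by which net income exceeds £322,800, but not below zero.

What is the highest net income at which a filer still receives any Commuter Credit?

£566,800

After 61 increments the reduction is 61 × £140 = £8,540, leaving £70; one more increment wipes it out. Increment 61 ends at excess 61 × £4,000 = £244,000, so the highest qualifying income is £322,800 + £244,000 = £566,800.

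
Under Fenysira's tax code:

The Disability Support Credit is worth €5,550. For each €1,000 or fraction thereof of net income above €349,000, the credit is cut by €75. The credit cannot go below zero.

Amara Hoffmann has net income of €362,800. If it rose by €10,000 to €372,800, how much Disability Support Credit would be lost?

€750

At €362,800 — income exceeds €349,000 by €13,800, which is 14 full-or-partial €1,000 increments; reduction = 14 × €75 = €1,050, leaving €4,500.
At €372,800 — income exceeds €349,000 by €23,800, which is 24 full-or-partial €1,000 increments; reduction = 24 × €75 = €1,800, leaving €3,750.
Lost: €4,500 − €3,750 = €750.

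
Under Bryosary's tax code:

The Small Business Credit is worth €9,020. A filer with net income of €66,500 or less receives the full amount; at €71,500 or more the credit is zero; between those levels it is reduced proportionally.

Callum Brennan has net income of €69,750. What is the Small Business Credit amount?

Small Business Credit: €69,750 is €3,250 into a €5,000 phase-out range, leaving 1,750/5,000 of the credit: €9,020 × 1,750/5,000 = €3,157.

€3,157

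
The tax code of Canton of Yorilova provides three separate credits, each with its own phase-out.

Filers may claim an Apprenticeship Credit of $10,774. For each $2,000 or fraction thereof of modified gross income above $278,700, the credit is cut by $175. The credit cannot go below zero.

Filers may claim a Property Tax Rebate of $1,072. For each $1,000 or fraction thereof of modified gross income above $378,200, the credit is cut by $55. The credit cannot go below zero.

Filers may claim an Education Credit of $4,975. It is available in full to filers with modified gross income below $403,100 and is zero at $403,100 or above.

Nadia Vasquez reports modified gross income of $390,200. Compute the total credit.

Apprenticeship Credit: income exceeds $278,700 by $111,500, which is 56 full-or-partial $2,000 increments; reduction = 56 × $175 = $9,800, leaving $974.
Property Tax Rebate: income exceeds $378,200 by $12,000, which is 12 full-or-partial $1,000 increments; reduction = 12 × $55 = $660, leaving $412.
Education Credit: $390,200 is below the $403,100 cutoff, so the full $4,975 applies.
Total: $974 + $412 + $4,975 = $6,361.

$6,361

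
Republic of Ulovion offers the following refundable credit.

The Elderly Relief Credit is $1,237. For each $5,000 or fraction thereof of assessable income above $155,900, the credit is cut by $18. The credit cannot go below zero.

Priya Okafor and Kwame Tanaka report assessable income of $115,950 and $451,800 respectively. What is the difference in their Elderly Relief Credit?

Priya ($115,950): Elderly Relief Credit: $115,950 is at or below the $155,900 threshold, so the full $1,237 applies.
Kwame ($451,800): Elderly Relief Credit: income exceeds $155,900 by $295,900, which is 60 full-or-partial $5,000 increments; reduction = 60 × $18 = $1,080, leaving $157.
Difference: |$1,237 − $157| = $1,080.

$1,080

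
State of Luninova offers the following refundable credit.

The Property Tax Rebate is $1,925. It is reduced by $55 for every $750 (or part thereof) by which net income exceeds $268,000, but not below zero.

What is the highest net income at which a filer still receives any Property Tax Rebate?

$293,500

After 34 increments the reduction is 34 × $55 = $1,870, leaving $55; one more increment wipes it out. Increment 34 ends at excess 34 × $750 = $25,500, so the highest qualifying income is $268,000 + $25,500 = $293,500.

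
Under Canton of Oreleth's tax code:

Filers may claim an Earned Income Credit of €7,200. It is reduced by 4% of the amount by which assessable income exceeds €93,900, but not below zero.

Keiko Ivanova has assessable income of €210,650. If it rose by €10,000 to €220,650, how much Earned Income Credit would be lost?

€400

At €210,650 — 4% of the €116,750 excess over €93,900 is €4,670; credit = €7,200 − €4,670 = €2,530.
At €220,650 — 4% of the €126,750 excess over €93,900 is €5,070; credit = €7,200 − €5,070 = €2,130.
Lost: €2,530 − €2,130 = €400.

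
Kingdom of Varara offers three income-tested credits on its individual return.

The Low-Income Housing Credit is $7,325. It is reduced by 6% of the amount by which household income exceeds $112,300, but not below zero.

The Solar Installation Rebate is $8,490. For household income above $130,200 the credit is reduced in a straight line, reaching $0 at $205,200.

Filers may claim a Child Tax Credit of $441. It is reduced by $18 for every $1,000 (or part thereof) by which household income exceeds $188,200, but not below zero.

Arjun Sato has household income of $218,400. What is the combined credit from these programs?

$959

Low-Income Housing Credit: 6% of the $106,100 excess over $112,300 is $6,366; credit = $7,325 − $6,366 = $959.
Solar Installation Rebate: $218,400 is at or above $205,200, so the credit is $0.
Child Tax Credit: income exceeds $188,200 by $30,200 → 31 increments × $18 = $558 ≥ base, so the credit is $0.
Total: $959 + $0 + $0 = $959.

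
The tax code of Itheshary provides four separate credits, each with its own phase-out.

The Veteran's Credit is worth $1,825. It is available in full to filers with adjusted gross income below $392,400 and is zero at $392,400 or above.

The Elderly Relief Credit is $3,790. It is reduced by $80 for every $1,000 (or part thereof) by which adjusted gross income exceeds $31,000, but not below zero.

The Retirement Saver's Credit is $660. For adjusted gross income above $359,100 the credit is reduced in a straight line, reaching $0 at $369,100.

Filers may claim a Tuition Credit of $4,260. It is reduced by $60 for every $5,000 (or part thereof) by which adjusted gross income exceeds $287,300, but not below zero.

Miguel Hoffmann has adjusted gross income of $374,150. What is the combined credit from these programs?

Veteran's Credit: $374,150 is below the $392,400 cutoff, so the full $1,825 applies.
Elderly Relief Credit: income exceeds $31,000 by $343,150 → 344 increments × $80 = $27,520 ≥ base, so the credit is $0.
Retirement Saver's Credit: $374,150 is at or above $369,100, so the credit is $0.
Tuition Credit: income exceeds $287,300 by $86,850, which is 18 full-or-partial $5,000 increments; reduction = 18 × $60 = $1,080, leaving $3,180.
Total: $1,825 + $0 + $0 + $3,180 = $5,005.

$5,005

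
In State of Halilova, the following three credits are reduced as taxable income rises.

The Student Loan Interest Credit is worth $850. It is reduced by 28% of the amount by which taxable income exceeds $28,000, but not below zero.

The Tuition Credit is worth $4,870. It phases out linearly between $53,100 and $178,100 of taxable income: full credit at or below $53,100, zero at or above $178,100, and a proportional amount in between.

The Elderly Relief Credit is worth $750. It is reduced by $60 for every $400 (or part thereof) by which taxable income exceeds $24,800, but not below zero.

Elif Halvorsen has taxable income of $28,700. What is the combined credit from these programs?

$5,674

Student Loan Interest Credit: 28% of the $700 excess over $28,000 is $196; credit = $850 − $196 = $654.
Tuition Credit: $28,700 is at or below the $53,100 threshold, so the full $4,870 applies.
Elderly Relief Credit: income exceeds $24,800 by $3,900, which is 10 full-or-partial $400 increments; reduction = 10 × $60 = $600, leaving $150.
Total: $654 + $4,870 + $150 = $5,674.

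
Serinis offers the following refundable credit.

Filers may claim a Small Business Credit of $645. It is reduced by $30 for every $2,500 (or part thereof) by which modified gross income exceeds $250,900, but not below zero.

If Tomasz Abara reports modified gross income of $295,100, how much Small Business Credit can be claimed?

Small Business Credit: income exceeds $250,900 by $44,200, which is 18 full-or-partial $2,500 increments; reduction = 18 × $30 = $540, leaving $105.

$105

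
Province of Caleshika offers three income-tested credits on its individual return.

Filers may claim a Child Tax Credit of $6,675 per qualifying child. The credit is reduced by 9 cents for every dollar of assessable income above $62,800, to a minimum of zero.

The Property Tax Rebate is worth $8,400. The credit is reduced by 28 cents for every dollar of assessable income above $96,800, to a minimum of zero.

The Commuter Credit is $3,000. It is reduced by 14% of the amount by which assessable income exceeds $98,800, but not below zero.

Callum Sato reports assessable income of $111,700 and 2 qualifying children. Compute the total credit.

Child Tax Credit: base = 2 × $6,675 = $13,350. 9% of the $48,900 excess over $62,800 is $4,401; credit = $13,350 − $4,401 = $8,949.
Property Tax Rebate: 28% of the $14,900 excess over $96,800 is $4,172; credit = $8,400 − $4,172 = $4,228.
Commuter Credit: 14% of the $12,900 excess over $98,800 is $1,806; credit = $3,000 − $1,806 = $1,194.
Total: $8,949 + $4,228 + $1,194 = $14,371.

$14,371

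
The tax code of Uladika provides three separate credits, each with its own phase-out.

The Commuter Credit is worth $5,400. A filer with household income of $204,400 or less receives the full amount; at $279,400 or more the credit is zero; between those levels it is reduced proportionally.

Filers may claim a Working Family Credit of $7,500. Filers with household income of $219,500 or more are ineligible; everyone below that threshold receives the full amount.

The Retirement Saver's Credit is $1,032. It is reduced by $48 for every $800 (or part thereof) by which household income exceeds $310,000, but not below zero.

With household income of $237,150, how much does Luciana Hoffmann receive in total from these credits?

Commuter Credit: $237,150 is $32,750 into a $75,000 phase-out range, leaving 42,250/75,000 of the credit: $5,400 × 42,250/75,000 = $3,042.
Working Family Credit: $237,150 meets or exceeds the $219,500 cutoff, so the credit is $0.
Retirement Saver's Credit: $237,150 is at or below the $310,000 threshold, so the full $1,032 applies.
Total: $3,042 + $0 + $1,032 = $4,074.

$4,074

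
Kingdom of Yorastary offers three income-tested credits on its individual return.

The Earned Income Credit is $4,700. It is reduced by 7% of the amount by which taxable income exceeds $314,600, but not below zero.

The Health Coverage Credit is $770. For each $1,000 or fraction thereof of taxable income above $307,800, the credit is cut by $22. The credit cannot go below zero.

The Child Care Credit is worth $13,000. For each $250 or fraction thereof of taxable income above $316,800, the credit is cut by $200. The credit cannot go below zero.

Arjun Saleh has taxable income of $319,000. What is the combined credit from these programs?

Earned Income Credit: 7% of the $4,400 excess over $314,600 is $308; credit = $4,700 − $308 = $4,392.
Health Coverage Credit: income exceeds $307,800 by $11,200, which is 12 full-or-partial $1,000 increments; reduction = 12 × $22 = $264, leaving $506.
Child Care Credit: income exceeds $316,800 by $2,200, which is 9 full-or-partial $250 increments; reduction = 9 × $200 = $1,800, leaving $11,200.
Total: $4,392 + $506 + $11,200 = $16,098.

$16,098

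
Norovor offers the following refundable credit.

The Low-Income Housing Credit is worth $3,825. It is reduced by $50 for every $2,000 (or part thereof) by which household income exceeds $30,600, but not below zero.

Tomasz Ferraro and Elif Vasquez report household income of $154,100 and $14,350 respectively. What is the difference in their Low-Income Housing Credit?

$3,100

Tomasz ($154,100): Low-Income Housing Credit: income exceeds $30,600 by $123,500, which is 62 full-or-partial $2,000 increments; reduction = 62 × $50 = $3,100, leaving $725.
Elif ($14,350): Low-Income Housing Credit: $14,350 is at or below the $30,600 threshold, so the full $3,825 applies.
Difference: |$725 − $3,825| = $3,100.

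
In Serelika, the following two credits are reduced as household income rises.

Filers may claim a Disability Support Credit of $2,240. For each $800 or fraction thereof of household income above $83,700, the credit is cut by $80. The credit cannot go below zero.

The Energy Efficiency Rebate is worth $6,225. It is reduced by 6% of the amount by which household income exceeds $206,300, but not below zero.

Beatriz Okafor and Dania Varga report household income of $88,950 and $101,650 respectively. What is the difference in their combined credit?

$1,280

Beatriz ($88,950): Disability Support Credit: income exceeds $83,700 by $5,250, which is 7 full-or-partial $800 increments; reduction = 7 × $80 = $560, leaving $1,680. Energy Efficiency Rebate: $88,950 is at or below the $206,300 threshold, so the full $6,225 applies. total $1,680 + $6,225 = $7,905
Dania ($101,650): Disability Support Credit: income exceeds $83,700 by $17,950, which is 23 full-or-partial $800 increments; reduction = 23 × $80 = $1,840, leaving $400. Energy Efficiency Rebate: $101,650 is at or below the $206,300 threshold, so the full $6,225 applies. total $400 + $6,225 = $6,625
Difference: |$7,905 − $6,625| = $1,280.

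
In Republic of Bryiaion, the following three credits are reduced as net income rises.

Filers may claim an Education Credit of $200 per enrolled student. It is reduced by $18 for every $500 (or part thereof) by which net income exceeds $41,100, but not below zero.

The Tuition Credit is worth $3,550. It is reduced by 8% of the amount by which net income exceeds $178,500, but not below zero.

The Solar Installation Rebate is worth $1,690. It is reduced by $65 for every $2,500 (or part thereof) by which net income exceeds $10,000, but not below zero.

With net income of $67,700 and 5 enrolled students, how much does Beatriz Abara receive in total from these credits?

Education Credit: base = 5 × $200 = $1,000. income exceeds $41,100 by $26,600, which is 54 full-or-partial $500 increments; reduction = 54 × $18 = $972, leaving $28.
Tuition Credit: $67,700 is at or below the $178,500 threshold, so the full $3,550 applies.
Solar Installation Rebate: income exceeds $10,000 by $57,700, which is 24 full-or-partial $2,500 increments; reduction = 24 × $65 = $1,560, leaving $130.
Total: $28 + $3,550 + $130 = $3,708.

$3,708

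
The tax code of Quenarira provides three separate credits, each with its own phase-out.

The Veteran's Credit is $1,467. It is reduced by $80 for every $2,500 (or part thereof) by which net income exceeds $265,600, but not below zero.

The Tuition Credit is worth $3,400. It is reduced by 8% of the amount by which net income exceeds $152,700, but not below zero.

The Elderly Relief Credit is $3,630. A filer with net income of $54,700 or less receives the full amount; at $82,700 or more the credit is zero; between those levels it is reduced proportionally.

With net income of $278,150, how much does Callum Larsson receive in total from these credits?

Veteran's Credit: income exceeds $265,600 by $12,550, which is 6 full-or-partial $2,500 increments; reduction = 6 × $80 = $480, leaving $987.
Tuition Credit: 8% of the $125,450 excess over $152,700 is $10,036 ≥ base, so the credit is $0.
Elderly Relief Credit: $278,150 is at or above $82,700, so the credit is $0.
Total: $987 + $0 + $0 = $987.

$987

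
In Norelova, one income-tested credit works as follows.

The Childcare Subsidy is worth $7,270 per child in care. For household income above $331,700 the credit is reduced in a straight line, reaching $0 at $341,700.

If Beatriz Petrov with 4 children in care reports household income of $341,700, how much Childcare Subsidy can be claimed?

Childcare Subsidy: base = 4 × $7,270 = $29,080. $341,700 is at or above $341,700, so the credit is $0.

$0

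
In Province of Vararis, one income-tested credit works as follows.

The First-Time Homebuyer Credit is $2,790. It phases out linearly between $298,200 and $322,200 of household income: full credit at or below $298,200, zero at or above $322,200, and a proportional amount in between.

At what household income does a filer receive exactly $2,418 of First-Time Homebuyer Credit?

$301,400

$2,418 is 2,418/2,790 of the full $2,790, so 372/2,790 of the $24,000 range has been used: income = $298,200 + $24,000 × 372/2,790 = $301,400.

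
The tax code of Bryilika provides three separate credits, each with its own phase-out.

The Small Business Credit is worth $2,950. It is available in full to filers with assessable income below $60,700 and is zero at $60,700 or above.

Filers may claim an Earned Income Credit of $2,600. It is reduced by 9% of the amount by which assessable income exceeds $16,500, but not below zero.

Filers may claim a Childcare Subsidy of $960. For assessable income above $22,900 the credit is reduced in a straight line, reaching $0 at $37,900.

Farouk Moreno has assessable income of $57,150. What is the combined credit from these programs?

Small Business Credit: $57,150 is below the $60,700 cutoff, so the full $2,950 applies.
Earned Income Credit: 9% of the $40,650 excess over $16,500 is $3,658.50 ≥ base, so the credit is $0.
Childcare Subsidy: $57,150 is at or above $37,900, so the credit is $0.
Total: $2,950 + $0 + $0 = $2,950.

$2,950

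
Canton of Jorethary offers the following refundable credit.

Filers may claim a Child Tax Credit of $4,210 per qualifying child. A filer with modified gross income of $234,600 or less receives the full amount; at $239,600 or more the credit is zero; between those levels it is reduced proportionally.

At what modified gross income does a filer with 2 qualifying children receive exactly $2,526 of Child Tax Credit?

Full credit = 2 × $4,210 = $8,420.
$2,526 is 2,526/8,420 of the full $8,420, so 5,894/8,420 of the $5,000 range has been used: income = $234,600 + $5,000 × 5,894/8,420 = $238,100.

$238,100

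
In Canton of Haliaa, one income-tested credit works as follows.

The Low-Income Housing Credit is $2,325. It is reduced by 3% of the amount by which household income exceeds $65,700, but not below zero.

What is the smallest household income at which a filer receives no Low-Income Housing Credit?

$143,200

The credit falls by 3% of each dollar above $65,700, so it reaches zero when the excess is $2,325 / 3% = $77,500: income = $65,700 + $77,500 = $143,200.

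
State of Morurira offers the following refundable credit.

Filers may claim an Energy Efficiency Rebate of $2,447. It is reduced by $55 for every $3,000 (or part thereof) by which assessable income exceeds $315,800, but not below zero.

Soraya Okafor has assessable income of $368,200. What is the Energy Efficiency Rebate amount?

$1,457

Energy Efficiency Rebate: income exceeds $315,800 by $52,400, which is 18 full-or-partial $3,000 increments; reduction = 18 × $55 = $990, leaving $1,457.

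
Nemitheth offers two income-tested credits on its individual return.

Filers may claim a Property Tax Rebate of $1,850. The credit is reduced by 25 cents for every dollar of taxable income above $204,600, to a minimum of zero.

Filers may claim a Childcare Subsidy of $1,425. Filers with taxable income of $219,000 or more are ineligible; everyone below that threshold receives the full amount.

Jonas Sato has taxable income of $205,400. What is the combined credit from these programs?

Property Tax Rebate: 25% of the $800 excess over $204,600 is $200; credit = $1,850 − $200 = $1,650.
Childcare Subsidy: $205,400 is below the $219,000 cutoff, so the full $1,425 applies.
Total: $1,650 + $1,425 = $3,075.

$3,075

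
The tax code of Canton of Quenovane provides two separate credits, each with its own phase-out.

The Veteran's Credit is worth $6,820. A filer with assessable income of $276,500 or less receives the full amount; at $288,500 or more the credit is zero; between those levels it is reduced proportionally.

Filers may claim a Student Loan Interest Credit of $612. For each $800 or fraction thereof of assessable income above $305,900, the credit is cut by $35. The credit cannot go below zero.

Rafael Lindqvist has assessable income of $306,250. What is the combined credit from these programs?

$577

Veteran's Credit: $306,250 is at or above $288,500, so the credit is $0.
Student Loan Interest Credit: income exceeds $305,900 by $350, which is 1 full-or-partial $800 increment; reduction = 1 × $35 = $35, leaving $577.
Total: $0 + $577 = $577.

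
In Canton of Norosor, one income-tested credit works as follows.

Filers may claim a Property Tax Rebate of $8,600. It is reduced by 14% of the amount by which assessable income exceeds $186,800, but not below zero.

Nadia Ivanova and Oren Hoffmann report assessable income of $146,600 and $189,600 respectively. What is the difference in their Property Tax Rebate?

$392

Nadia ($146,600): Property Tax Rebate: $146,600 is at or below the $186,800 threshold, so the full $8,600 applies.
Oren ($189,600): Property Tax Rebate: 14% of the $2,800 excess over $186,800 is $392; credit = $8,600 − $392 = $8,208.
Difference: |$8,600 − $8,208| = $392.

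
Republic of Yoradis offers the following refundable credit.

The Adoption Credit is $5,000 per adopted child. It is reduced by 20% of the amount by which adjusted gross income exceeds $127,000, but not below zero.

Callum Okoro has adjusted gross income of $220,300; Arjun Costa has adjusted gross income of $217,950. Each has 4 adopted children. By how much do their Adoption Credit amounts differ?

$470

Callum ($220,300): Adoption Credit: base = 4 × $5,000 = $20,000. 20% of the $93,300 excess over $127,000 is $18,660; credit = $20,000 − $18,660 = $1,340.
Arjun ($217,950): Adoption Credit: base = 4 × $5,000 = $20,000. 20% of the $90,950 excess over $127,000 is $18,190; credit = $20,000 − $18,190 = $1,810.
Difference: |$1,340 − $1,810| = $470.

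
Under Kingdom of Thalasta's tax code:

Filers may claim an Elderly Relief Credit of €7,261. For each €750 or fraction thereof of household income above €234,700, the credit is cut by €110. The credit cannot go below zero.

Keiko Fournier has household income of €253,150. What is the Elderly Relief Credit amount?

Elderly Relief Credit: income exceeds €234,700 by €18,450, which is 25 full-or-partial €750 increments; reduction = 25 × €110 = €2,750, leaving €4,511.

€4,511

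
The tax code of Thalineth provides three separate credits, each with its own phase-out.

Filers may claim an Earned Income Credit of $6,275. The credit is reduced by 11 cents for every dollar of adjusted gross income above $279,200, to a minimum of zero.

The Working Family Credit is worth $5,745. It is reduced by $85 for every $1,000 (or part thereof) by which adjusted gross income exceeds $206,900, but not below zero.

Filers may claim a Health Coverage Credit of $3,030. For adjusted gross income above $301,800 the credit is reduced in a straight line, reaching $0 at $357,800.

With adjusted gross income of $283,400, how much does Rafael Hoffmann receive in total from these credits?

Earned Income Credit: 11% of the $4,200 excess over $279,200 is $462; credit = $6,275 − $462 = $5,813.
Working Family Credit: income exceeds $206,900 by $76,500 → 77 increments × $85 = $6,545 ≥ base, so the credit is $0.
Health Coverage Credit: $283,400 is at or below the $301,800 threshold, so the full $3,030 applies.
Total: $5,813 + $0 + $3,030 = $8,843.

$8,843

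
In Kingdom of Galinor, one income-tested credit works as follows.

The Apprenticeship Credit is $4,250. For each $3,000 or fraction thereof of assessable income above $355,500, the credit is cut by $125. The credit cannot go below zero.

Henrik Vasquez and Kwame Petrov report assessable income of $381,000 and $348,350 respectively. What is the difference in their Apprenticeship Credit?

Henrik ($381,000): Apprenticeship Credit: income exceeds $355,500 by $25,500, which is 9 full-or-partial $3,000 increments; reduction = 9 × $125 = $1,125, leaving $3,125.
Kwame ($348,350): Apprenticeship Credit: $348,350 is at or below the $355,500 threshold, so the full $4,250 applies.
Difference: |$3,125 − $4,250| = $1,125.

$1,125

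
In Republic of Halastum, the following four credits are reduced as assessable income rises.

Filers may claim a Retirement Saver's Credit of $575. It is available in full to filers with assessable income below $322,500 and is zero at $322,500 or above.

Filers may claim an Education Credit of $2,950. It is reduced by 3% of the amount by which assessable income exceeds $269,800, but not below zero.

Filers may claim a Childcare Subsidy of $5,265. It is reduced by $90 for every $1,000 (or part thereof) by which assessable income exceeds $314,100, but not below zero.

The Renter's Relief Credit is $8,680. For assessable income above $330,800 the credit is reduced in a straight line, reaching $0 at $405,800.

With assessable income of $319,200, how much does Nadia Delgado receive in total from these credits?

Retirement Saver's Credit: $319,200 is below the $322,500 cutoff, so the full $575 applies.
Education Credit: 3% of the $49,400 excess over $269,800 is $1,482; credit = $2,950 − $1,482 = $1,468.
Childcare Subsidy: income exceeds $314,100 by $5,100, which is 6 full-or-partial $1,000 increments; reduction = 6 × $90 = $540, leaving $4,725.
Renter's Relief Credit: $319,200 is at or below the $330,800 threshold, so the full $8,680 applies.
Total: $575 + $1,468 + $4,725 + $8,680 = $15,448.

$15,448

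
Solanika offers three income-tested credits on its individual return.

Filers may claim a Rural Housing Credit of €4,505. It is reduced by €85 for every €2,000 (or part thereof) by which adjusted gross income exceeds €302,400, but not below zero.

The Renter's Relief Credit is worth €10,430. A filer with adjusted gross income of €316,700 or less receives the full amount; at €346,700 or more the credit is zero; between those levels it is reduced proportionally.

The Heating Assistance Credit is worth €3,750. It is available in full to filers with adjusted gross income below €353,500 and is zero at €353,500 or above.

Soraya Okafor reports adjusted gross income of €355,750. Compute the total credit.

Rural Housing Credit: income exceeds €302,400 by €53,350, which is 27 full-or-partial €2,000 increments; reduction = 27 × €85 = €2,295, leaving €2,210.
Renter's Relief Credit: €355,750 is at or above €346,700, so the credit is €0.
Heating Assistance Credit: €355,750 meets or exceeds the €353,500 cutoff, so the credit is €0.
Total: €2,210 + €0 + €0 = €2,210.

€2,210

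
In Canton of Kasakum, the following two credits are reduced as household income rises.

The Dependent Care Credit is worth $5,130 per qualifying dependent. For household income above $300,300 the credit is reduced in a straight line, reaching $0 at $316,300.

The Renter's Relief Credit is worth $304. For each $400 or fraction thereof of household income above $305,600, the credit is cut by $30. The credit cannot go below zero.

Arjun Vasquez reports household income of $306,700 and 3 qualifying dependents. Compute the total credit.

Dependent Care Credit: base = 3 × $5,130 = $15,390. $306,700 is $6,400 into a $16,000 phase-out range, leaving 9,600/16,000 of the credit: $15,390 × 9,600/16,000 = $9,234.
Renter's Relief Credit: income exceeds $305,600 by $1,100, which is 3 full-or-partial $400 increments; reduction = 3 × $30 = $90, leaving $214.
Total: $9,234 + $214 = $9,448.

$9,448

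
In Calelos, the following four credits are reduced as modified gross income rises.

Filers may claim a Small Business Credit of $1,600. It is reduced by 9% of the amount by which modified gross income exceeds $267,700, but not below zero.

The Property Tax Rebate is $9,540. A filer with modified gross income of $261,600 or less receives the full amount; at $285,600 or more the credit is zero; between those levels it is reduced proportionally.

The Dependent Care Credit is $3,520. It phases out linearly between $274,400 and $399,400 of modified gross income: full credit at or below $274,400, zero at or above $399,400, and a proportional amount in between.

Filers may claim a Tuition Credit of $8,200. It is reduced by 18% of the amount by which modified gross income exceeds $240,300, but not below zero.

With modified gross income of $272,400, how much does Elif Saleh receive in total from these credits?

Small Business Credit: 9% of the $4,700 excess over $267,700 is $423; credit = $1,600 − $423 = $1,177.
Property Tax Rebate: $272,400 is $10,800 into a $24,000 phase-out range, leaving 13,200/24,000 of the credit: $9,540 × 13,200/24,000 = $5,247.
Dependent Care Credit: $272,400 is at or below the $274,400 threshold, so the full $3,520 applies.
Tuition Credit: 18% of the $32,100 excess over $240,300 is $5,778; credit = $8,200 − $5,778 = $2,422.
Total: $1,177 + $5,247 + $3,520 + $2,422 = $12,366.

$12,366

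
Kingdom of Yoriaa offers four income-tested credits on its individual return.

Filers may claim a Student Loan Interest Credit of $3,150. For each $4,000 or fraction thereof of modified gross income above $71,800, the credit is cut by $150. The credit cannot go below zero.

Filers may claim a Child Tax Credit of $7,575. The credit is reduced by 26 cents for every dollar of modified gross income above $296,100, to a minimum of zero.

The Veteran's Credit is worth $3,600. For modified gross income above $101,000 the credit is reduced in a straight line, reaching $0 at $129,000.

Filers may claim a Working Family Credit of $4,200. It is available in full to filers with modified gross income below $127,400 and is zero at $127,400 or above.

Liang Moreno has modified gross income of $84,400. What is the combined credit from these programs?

$17,925

Student Loan Interest Credit: income exceeds $71,800 by $12,600, which is 4 full-or-partial $4,000 increments; reduction = 4 × $150 = $600, leaving $2,550.
Child Tax Credit: $84,400 is at or below the $296,100 threshold, so the full $7,575 applies.
Veteran's Credit: $84,400 is at or below the $101,000 threshold, so the full $3,600 applies.
Working Family Credit: $84,400 is below the $127,400 cutoff, so the full $4,200 applies.
Total: $2,550 + $7,575 + $3,600 + $4,200 = $17,925.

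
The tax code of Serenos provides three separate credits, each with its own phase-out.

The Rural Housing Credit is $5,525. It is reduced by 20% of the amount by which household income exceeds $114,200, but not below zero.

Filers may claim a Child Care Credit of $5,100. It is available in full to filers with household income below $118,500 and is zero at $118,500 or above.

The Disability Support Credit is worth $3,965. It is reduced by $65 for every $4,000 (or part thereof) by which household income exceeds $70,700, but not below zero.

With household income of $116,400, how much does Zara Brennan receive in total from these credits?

Rural Housing Credit: 20% of the $2,200 excess over $114,200 is $440; credit = $5,525 − $440 = $5,085.
Child Care Credit: $116,400 is below the $118,500 cutoff, so the full $5,100 applies.
Disability Support Credit: income exceeds $70,700 by $45,700, which is 12 full-or-partial $4,000 increments; reduction = 12 × $65 = $780, leaving $3,185.
Total: $5,085 + $5,100 + $3,185 = $13,370.

$13,370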